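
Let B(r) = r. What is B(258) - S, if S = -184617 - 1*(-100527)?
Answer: 84348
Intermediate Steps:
S = -84090 (S = -184617 + 100527 = -84090)
B(258) - S = 258 - 1*(-84090) = 258 + 84090 = 84348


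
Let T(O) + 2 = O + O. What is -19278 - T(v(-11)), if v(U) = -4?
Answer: -19268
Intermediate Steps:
T(O) = -2 + 2*O (T(O) = -2 + (O + O) = -2 + 2*O)
-19278 - T(v(-11)) = -19278 - (-2 + 2*(-4)) = -19278 - (-2 - 8) = -19278 - 1*(-10) = -19278 + 10 = -19268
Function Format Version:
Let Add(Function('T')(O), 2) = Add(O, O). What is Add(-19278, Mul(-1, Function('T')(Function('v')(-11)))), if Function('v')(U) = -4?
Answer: -19268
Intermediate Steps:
Function('T')(O) = Add(-2, Mul(2, O)) (Function('T')(O) = Add(-2, Add(O, O)) = Add(-2, Mul(2, O)))
Add(-19278, Mul(-1, Function('T')(Function('v')(-11)))) = Add(-19278, Mul(-1, Add(-2, Mul(2, -4)))) = Add(-19278, Mul(-1, Add(-2, -8))) = Add(-19278, Mul(-1, -10)) = Add(-19278, 10) = -19268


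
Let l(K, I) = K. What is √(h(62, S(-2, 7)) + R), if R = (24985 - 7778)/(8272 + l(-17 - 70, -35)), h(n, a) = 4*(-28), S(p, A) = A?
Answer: I*√7362513905/8185 ≈ 10.483*I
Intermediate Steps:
h(n, a) = -112
R = 17207/8185 (R = (24985 - 7778)/(8272 + (-17 - 70)) = 17207/(8272 - 87) = 17207/8185 ≈ 2.1023)
√(h(62, S(-2, 7)) + R) = √(-112 + 17207/8185) = √(-899513/8185) = I*√7362513905/8185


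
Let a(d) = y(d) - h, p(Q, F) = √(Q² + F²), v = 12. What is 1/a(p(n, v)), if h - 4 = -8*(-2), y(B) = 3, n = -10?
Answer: -1/17 ≈ -0.058824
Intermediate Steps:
p(Q, F) = √(F² + Q²)
h = 20 (h = 4 - 8*(-2) = 4 + 16 = 20)
a(d) = -17 (a(d) = 3 - 1*20 = 3 - 20 = -17)
1/a(p(n, v)) = 1/(-17) = -1/17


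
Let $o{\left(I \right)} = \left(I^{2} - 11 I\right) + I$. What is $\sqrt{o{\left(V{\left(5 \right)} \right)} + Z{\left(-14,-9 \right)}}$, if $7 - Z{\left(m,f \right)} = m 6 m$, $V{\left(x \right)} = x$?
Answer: $i \sqrt{1194} \approx 34.554 i$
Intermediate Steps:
$Z{\left(m,f \right)} = 7 - 6 m^{2}$ ($Z{\left(m,f \right)} = 7 - m 6 m = 7 - 6 m m = 7 - 6 m^{2}$)
$o{\left(I \right)} = I^{2} - 10 I$
$\sqrt{o{\left(V{\left(5 \right)} \right)} + Z{\left(-14,-9 \right)}} = \sqrt{5 \left(-10 + 5\right) + \left(7 - 6 \left(-14\right)^{2}\right)} = \sqrt{5 \left(-5\right) + \left(7 - 1176\right)} = \sqrt{-25 + \left(7 - 1176\right)} = \sqrt{-25 - 1169} = \sqrt{-1194} = i \sqrt{1194}$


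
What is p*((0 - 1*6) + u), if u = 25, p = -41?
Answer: -779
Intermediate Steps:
p*((0 - 1*6) + u) = -41*((0 - 1*6) + 25) = -41*((0 - 6) + 25) = -41*(-6 + 25) = -41*19 = -779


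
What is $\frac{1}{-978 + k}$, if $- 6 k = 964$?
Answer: $- \frac{3}{3416} \approx -0.00087822$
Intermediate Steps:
$k = - \frac{482}{3}$ ($k = \left(- \frac{1}{6}\right) 964 = - \frac{482}{3} \approx -160.67$)
$\frac{1}{-978 + k} = \frac{1}{-978 - \frac{482}{3}} = \frac{1}{- \frac{3416}{3}} = - \frac{3}{3416}$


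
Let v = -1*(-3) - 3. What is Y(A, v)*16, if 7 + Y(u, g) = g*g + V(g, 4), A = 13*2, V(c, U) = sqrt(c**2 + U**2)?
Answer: -48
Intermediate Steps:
V(c, U) = sqrt(U**2 + c**2)
v = 0 (v = 3 - 3 = 0)
A = 26
Y(u, g) = -7 + g**2 + sqrt(16 + g**2) (Y(u, g) = -7 + (g*g + sqrt(4**2 + g**2)) = -7 + (g**2 + sqrt(16 + g**2)) = -7 + g**2 + sqrt(16 + g**2))
Y(A, v)*16 = (-7 + 0**2 + sqrt(16 + 0**2))*16 = (-7 + 0 + sqrt(16 + 0))*16 = (-7 + 0 + sqrt(16))*16 = (-7 + 0 + 4)*16 = -3*16 = -48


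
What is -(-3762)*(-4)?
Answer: -15048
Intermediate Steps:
-(-3762)*(-4) = -198*76 = -15048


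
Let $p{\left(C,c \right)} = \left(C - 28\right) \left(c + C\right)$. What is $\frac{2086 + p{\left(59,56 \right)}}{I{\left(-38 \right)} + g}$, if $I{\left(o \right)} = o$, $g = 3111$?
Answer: $\frac{5651}{3073} \approx 1.8389$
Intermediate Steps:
$p{\left(C,c \right)} = \left(-28 + C\right) \left(C + c\right)$
$\frac{2086 + p{\left(59,56 \right)}}{I{\left(-38 \right)} + g} = \frac{2086 + \left(59^{2} - 1652 - 1568 + 59 \cdot 56\right)}{-38 + 3111} = \frac{2086 + \left(3481 - 1652 - 1568 + 3304\right)}{3073} = \left(2086 + 3565\right) \frac{1}{3073} = 5651 \cdot \frac{1}{3073} = \frac{5651}{3073}$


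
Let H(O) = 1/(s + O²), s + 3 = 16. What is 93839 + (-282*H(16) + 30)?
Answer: 25250479/269 ≈ 93868.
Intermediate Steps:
s = 13 (s = -3 + 16 = 13)
H(O) = 1/(13 + O²)
93839 + (-282*H(16) + 30) = 93839 + (-282/(13 + 16²) + 30) = 93839 + (-282/(13 + 256) + 30) = 93839 + (-282/269 + 30) = 93839 + 7788/269 = 25250479/269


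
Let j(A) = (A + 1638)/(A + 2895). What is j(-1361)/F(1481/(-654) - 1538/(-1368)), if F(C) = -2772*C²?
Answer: -21385158426/426831805370971 ≈ -5.0102e-5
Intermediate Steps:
j(A) = (1638 + A)/(2895 + A)
j(-1361)/F(1481/(-654) - 1538/(-1368)) = ((1638 - 1361)/(2895 - 1361))/((-2772*(1481/(-654) - 1538/(-1368))²)) = (277/1534)/((-2772*(1481*(-1/654) - 1538*(-1/1368))²)) = ((1/1534)*277)/((-2772*(-1481/654 + 769/684)²)) = 277/(1534*((-2772*(-85013/74556)²))) = 277/(1534*((-2772*7227210169/5558597136))) = 277/(1534*(-556495183013/154405476)) = (277/1534)*(-154405476/556495183013) = -21385158426/426831805370971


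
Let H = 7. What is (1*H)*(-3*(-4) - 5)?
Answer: 49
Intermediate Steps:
(1*H)*(-3*(-4) - 5) = (1*7)*(-3*(-4) - 5) = 7*(12 - 5) = 7*7 = 49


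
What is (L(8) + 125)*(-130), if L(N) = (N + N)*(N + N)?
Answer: -49530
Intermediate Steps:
L(N) = 4*N² (L(N) = (2*N)*(2*N) = 4*N²)
(L(8) + 125)*(-130) = (4*8² + 125)*(-130) = (4*64 + 125)*(-130) = (256 + 125)*(-130) = 381*(-130) = -49530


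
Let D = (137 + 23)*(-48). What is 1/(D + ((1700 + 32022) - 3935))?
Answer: 1/22107 ≈ 4.5235e-5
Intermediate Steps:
D = -7680 (D = 160*(-48) = -7680)
1/(D + ((1700 + 32022) - 3935)) = 1/(-7680 + ((1700 + 32022) - 3935)) = 1/(-7680 + (33722 - 3935)) = 1/(-7680 + 29787) = 1/22107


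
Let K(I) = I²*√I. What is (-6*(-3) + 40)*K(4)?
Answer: 1856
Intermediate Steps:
K(I) = I^(5/2)
(-6*(-3) + 40)*K(4) = (-6*(-3) + 40)*4^(5/2) = (18 + 40)*32 = 58*32 = 1856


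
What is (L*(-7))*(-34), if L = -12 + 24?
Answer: 2856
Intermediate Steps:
L = 12
(L*(-7))*(-34) = (12*(-7))*(-34) = -84*(-34) = 2856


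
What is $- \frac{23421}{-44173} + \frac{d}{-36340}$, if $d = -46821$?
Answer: $\frac{2919343173}{1605246820} \approx 1.8186$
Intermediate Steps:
$- \frac{23421}{-44173} + \frac{d}{-36340} = - \frac{23421}{-44173} - \frac{46821}{-36340} = \left(-23421\right) \left(- \frac{1}{44173}\right) - - \frac{46821}{36340} = \frac{23421}{44173} + \frac{46821}{36340} = \frac{2919343173}{1605246820}$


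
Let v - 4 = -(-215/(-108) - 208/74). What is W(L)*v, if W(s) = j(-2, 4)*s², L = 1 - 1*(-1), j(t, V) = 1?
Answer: 19261/999 ≈ 19.280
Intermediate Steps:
L = 2 (L = 1 + 1 = 2)
W(s) = s² (W(s) = 1*s² = s²)
v = 19261/3996 (v = 4 - (-215/(-108) - 208/74) = 4 - (-215*(-1/108) - 208*1/74) = 4 - (215/108 - 104/37) = 4 - 1*(-3277/3996) = 4 + 3277/3996 = 19261/3996 ≈ 4.8201)
W(L)*v = 2²*(19261/3996) = 4*(19261/3996) = 19261/999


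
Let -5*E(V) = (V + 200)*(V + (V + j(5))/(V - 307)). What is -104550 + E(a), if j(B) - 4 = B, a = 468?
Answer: -26962770/161 ≈ -1.6747e+5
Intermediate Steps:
j(B) = 4 + B
E(V) = -(200 + V)*(V + (9 + V)/(-307 + V))/5 (E(V) = -(V + 200)*(V + (V + (4 + 5))/(V - 307))/5 = -(200 + V)*(V + (V + 9)/(-307 + V))/5 = -(200 + V)*(V + (9 + V)/(-307 + V))/5)
-104550 + E(a) = -104550 + (-1800 - 1*468**3 + 106*468**2 + 61191*468)/(5*(-307 + 468)) = -104550 + (1/5)*(-1800 - 1*102503232 + 106*219024 + 28637388)/161 = -104550 + (1/5)*(1/161)*(-1800 - 102503232 + 23216544 + 28637388) = -104550 + (1/5)*(1/161)*(-50651100) = -104550 - 10130220/161 = -26962770/161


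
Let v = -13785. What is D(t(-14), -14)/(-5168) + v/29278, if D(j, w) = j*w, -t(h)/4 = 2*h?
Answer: -1583311/9456794 ≈ -0.16743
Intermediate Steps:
t(h) = -8*h
D(t(-14), -14)/(-5168) + v/29278 = (-8*(-14)*(-14))/(-5168) - 13785/29278 = (112*(-14))*(-1/5168) - 13785*1/29278 = -1568*(-1/5168) - 13785/29278 = 98/323 - 13785/29278 = -1583311/9456794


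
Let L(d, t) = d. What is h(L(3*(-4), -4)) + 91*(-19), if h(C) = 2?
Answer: -1727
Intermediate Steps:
h(L(3*(-4), -4)) + 91*(-19) = 2 + 91*(-19) = 2 - 1729 = -1727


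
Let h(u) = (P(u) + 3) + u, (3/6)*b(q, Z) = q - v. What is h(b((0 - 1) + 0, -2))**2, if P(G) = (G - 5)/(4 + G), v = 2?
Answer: 25/4 ≈ 6.2500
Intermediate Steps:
b(q, Z) = -4 + 2*q (b(q, Z) = 2*(q - 1*2) = 2*(q - 2) = 2*(-2 + q) = -4 + 2*q)
P(G) = (-5 + G)/(4 + G)
h(u) = 3 + u + (-5 + u)/(4 + u) (h(u) = ((-5 + u)/(4 + u) + 3) + u = (3 + (-5 + u)/(4 + u)) + u = 3 + u + (-5 + u)/(4 + u))
h(b((0 - 1) + 0, -2))**2 = ((7 + (-4 + 2*((0 - 1) + 0))**2 + 8*(-4 + 2*((0 - 1) + 0)))/(4 + (-4 + 2*((0 - 1) + 0))))**2 = ((7 + (-4 + 2*(-1 + 0))**2 + 8*(-4 + 2*(-1 + 0)))/(4 + (-4 + 2*(-1 + 0))))**2 = ((7 + (-4 + 2*(-1))**2 + 8*(-4 + 2*(-1)))/(4 + (-4 + 2*(-1))))**2 = ((7 + (-4 - 2)**2 + 8*(-4 - 2))/(4 + (-4 - 2)))**2 = ((7 + (-6)**2 + 8*(-6))/(4 - 6))**2 = ((7 + 36 - 48)/(-2))**2 = (-1/2*(-5))**2 = (5/2)**2 = 25/4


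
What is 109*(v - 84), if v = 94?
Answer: 1090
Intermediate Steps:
109*(v - 84) = 109*(94 - 84) = 109*10 = 1090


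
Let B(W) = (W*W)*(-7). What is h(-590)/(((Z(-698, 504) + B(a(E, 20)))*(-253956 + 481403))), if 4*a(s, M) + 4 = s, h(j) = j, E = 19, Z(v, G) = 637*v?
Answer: 9440/1618419826177 ≈ 5.8329e-9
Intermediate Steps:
a(s, M) = -1 + s/4
B(W) = -7*W² (B(W) = W²*(-7) = -7*W²)
h(-590)/(((Z(-698, 504) + B(a(E, 20)))*(-253956 + 481403))) = -590*1/((-253956 + 481403)*(637*(-698) - 7*(-1 + (¼)*19)²)) = -590*1/(227447*(-444626 - 7*(-1 + 19/4)²)) = -590*1/(227447*(-444626 - 7*(15/4)²)) = -590*1/(227447*(-444626 - 7*225/16)) = -590*1/(227447*(-444626 - 1575/16)) = -590/((-7115591/16*227447)) = -590/(-1618419826177/16) = -590*(-16/1618419826177) = 9440/1618419826177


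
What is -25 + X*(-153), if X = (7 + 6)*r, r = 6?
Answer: -11959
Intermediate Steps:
X = 78 (X = (7 + 6)*6 = 13*6 = 78)
-25 + X*(-153) = -25 + 78*(-153) = -25 - 11934 = -11959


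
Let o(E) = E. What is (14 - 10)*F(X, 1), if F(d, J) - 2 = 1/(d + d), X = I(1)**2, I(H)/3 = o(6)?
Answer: 1297/162 ≈ 8.0062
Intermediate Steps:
I(H) = 18 (I(H) = 3*6 = 18)
X = 324 (X = 18**2 = 324)
F(d, J) = 2 + 1/(2*d) (F(d, J) = 2 + 1/(d + d) = 2 + 1/(2*d))
(14 - 10)*F(X, 1) = (14 - 10)*(2 + (1/2)/324) = 4*(2 + (1/2)*(1/324)) = 4*(2 + 1/648) = 4*(1297/648) = 1297/162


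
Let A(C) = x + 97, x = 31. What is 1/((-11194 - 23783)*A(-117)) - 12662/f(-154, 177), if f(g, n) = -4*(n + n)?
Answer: 787340023/88048768 ≈ 8.9421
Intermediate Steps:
f(g, n) = -8*n
A(C) = 128 (A(C) = 31 + 97 = 128)
1/((-11194 - 23783)*A(-117)) - 12662/f(-154, 177) = 1/(-11194 - 23783*128) - 12662/((-8*177)) = (1/128)/(-34977) - 12662/(-1416) = -1/34977*1/128 - 12662*(-1/1416) = -1/4477056 + 6331/708 = 787340023/88048768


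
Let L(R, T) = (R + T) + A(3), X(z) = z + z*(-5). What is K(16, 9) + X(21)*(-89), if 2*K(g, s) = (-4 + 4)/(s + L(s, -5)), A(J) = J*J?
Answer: 7476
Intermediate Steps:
A(J) = J**2
X(z) = -4*z (X(z) = z - 5*z = -4*z)
L(R, T) = 9 + R + T (L(R, T) = (R + T) + 3**2 = (R + T) + 9 = 9 + R + T)
K(g, s) = 0 (K(g, s) = ((-4 + 4)/(s + (9 + s - 5)))/2 = (0/(s + (4 + s)))/2 = (0/(4 + 2*s))/2 = (1/2)*0 = 0)
K(16, 9) + X(21)*(-89) = 0 - 4*21*(-89) = 0 - 84*(-89) = 0 + 7476 = 7476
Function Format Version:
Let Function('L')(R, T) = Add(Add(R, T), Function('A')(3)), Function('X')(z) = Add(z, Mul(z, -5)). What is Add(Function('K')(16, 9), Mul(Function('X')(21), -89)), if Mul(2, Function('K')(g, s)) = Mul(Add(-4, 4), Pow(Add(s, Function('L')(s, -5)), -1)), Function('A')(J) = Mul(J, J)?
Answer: 7476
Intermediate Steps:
Function('A')(J) = Pow(J, 2)
Function('X')(z) = Mul(-4, z) (Function('X')(z) = Add(z, Mul(-5, z)) = Mul(-4, z))
Function('L')(R, T) = Add(9, R, T) (Function('L')(R, T) = Add(Add(R, T), Pow(3, 2)) = Add(Add(R, T), 9) = Add(9, R, T))
Function('K')(g, s) = 0 (Function('K')(g, s) = Mul(Rational(1, 2), Mul(Add(-4, 4), Pow(Add(s, Add(9, s, -5)), -1))) = Mul(Rational(1, 2), Mul(0, Pow(Add(s, Add(4, s)), -1))) = Mul(Rational(1, 2), Mul(0, Pow(Add(4, Mul(2, s)), -1))) = Mul(Rational(1, 2), 0) = 0)
Add(Function('K')(16, 9), Mul(Function('X')(21), -89)) = Add(0, Mul(Mul(-4, 21), -89)) = Add(0, Mul(-84, -89)) = Add(0, 7476) = 7476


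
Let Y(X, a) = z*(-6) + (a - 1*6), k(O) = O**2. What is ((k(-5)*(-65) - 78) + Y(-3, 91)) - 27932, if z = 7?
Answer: -29592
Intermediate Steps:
Y(X, a) = -48 + a (Y(X, a) = 7*(-6) + (a - 1*6) = -42 + (a - 6) = -42 + (-6 + a) = -48 + a)
((k(-5)*(-65) - 78) + Y(-3, 91)) - 27932 = (((-5)**2*(-65) - 78) + (-48 + 91)) - 27932 = ((25*(-65) - 78) + 43) - 27932 = ((-1625 - 78) + 43) - 27932 = (-1703 + 43) - 27932 = -1660 - 27932 = -29592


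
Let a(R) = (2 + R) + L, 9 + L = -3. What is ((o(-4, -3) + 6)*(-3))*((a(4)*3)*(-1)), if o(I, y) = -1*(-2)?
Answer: -432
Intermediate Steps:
L = -12 (L = -9 - 3 = -12)
o(I, y) = 2
a(R) = -10 + R (a(R) = (2 + R) - 12 = -10 + R)
((o(-4, -3) + 6)*(-3))*((a(4)*3)*(-1)) = ((2 + 6)*(-3))*(((-10 + 4)*3)*(-1)) = (8*(-3))*(-6*3*(-1)) = -(-432)*(-1) = -24*18 = -432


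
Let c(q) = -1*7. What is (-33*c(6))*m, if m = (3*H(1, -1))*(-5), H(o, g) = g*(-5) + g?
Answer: -13860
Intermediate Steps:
H(o, g) = -4*g (H(o, g) = -5*g + g = -4*g)
c(q) = -7
m = -60 (m = (3*(-4*(-1)))*(-5) = (3*4)*(-5) = 12*(-5) = -60)
(-33*c(6))*m = -33*(-7)*(-60) = 231*(-60) = -13860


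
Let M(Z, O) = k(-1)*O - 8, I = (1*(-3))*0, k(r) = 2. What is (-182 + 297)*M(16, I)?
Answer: -920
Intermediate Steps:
I = 0 (I = -3*0 = 0)
M(Z, O) = -8 + 2*O (M(Z, O) = 2*O - 8 = -8 + 2*O)
(-182 + 297)*M(16, I) = (-182 + 297)*(-8 + 2*0) = 115*(-8 + 0) = 115*(-8) = -920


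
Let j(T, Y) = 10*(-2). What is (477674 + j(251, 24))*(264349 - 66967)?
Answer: 94280301828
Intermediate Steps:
j(T, Y) = -20
(477674 + j(251, 24))*(264349 - 66967) = (477674 - 20)*(264349 - 66967) = 477654*197382 = 94280301828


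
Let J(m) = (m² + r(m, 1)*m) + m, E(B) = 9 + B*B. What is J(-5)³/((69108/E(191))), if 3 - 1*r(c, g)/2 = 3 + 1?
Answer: 82102500/5759 ≈ 14256.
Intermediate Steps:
r(c, g) = -2 (r(c, g) = 6 - 2*(3 + 1) = 6 - 2*4 = 6 - 8 = -2)
E(B) = 9 + B²
J(m) = m² - m (J(m) = (m² - 2*m) + m = m² - m)
J(-5)³/((69108/E(191))) = (-5*(-1 - 5))³/((69108/(9 + 191²))) = (-5*(-6))³/((69108/(9 + 36481))) = 30³/((69108/36490)) = 27000/((69108*(1/36490))) = 27000/(34554/18245) = 27000*(18245/34554) = 82102500/5759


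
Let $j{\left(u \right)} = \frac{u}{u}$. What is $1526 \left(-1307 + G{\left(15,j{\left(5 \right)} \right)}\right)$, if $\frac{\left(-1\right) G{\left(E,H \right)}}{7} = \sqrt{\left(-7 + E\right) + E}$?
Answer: $-1994482 - 10682 \sqrt{23} \approx -2.0457 \cdot 10^{6}$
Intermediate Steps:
$j{\left(u \right)} = 1$
$G{\left(E,H \right)} = - 7 \sqrt{-7 + 2 E}$ ($G{\left(E,H \right)} = - 7 \sqrt{\left(-7 + E\right) + E} = - 7 \sqrt{-7 + 2 E}$)
$1526 \left(-1307 + G{\left(15,j{\left(5 \right)} \right)}\right) = 1526 \left(-1307 - 7 \sqrt{-7 + 2 \cdot 15}\right) = 1526 \left(-1307 - 7 \sqrt{-7 + 30}\right) = 1526 \left(-1307 - 7 \sqrt{23}\right) = -1994482 - 10682 \sqrt{23}$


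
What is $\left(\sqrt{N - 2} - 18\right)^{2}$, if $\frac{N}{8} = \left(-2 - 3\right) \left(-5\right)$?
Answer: $522 - 108 \sqrt{22} \approx 15.435$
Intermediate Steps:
$N = 200$ ($N = 8 \left(-2 - 3\right) \left(-5\right) = 8 \left(\left(-5\right) \left(-5\right)\right) = 8 \cdot 25 = 200$)
$\left(\sqrt{N - 2} - 18\right)^{2} = \left(\sqrt{200 - 2} - 18\right)^{2} = \left(\sqrt{198} - 18\right)^{2} = \left(3 \sqrt{22} - 18\right)^{2} = \left(-18 + 3 \sqrt{22}\right)^{2}$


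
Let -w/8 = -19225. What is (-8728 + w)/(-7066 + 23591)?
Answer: 145072/16525 ≈ 8.7789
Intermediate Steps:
w = 153800 (w = -8*(-19225) = 153800)
(-8728 + w)/(-7066 + 23591) = (-8728 + 153800)/(-7066 + 23591) = 145072/16525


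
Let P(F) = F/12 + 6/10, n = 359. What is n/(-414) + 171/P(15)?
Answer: 1402597/15318 ≈ 91.565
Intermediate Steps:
P(F) = ⅗ + F/12 (P(F) = F*(1/12) + 6*(⅒) = F/12 + ⅗ = ⅗ + F/12)
n/(-414) + 171/P(15) = 359/(-414) + 171/(⅗ + (1/12)*15) = 359*(-1/414) + 171/(⅗ + 5/4) = -359/414 + 171/(37/20) = -359/414 + 171*(20/37) = -359/414 + 3420/37 = 1402597/15318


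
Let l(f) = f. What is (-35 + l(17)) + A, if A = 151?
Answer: 133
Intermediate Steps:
(-35 + l(17)) + A = (-35 + 17) + 151 = -18 + 151 = 133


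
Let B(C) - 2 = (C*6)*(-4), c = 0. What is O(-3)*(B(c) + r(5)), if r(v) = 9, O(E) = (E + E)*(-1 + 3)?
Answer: -132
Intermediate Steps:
O(E) = 4*E (O(E) = (2*E)*2 = 4*E)
B(C) = 2 - 24*C (B(C) = 2 + (C*6)*(-4) = 2 + (6*C)*(-4) = 2 - 24*C)
O(-3)*(B(c) + r(5)) = (4*(-3))*((2 - 24*0) + 9) = -12*((2 + 0) + 9) = -12*(2 + 9) = -12*11 = -132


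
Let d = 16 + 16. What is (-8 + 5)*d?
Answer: -96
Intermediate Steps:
d = 32
(-8 + 5)*d = (-8 + 5)*32 = -3*32 = -96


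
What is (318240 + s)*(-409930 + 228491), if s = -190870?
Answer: -23109885430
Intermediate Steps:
(318240 + s)*(-409930 + 228491) = (318240 - 190870)*(-409930 + 228491) = 127370*(-181439) = -23109885430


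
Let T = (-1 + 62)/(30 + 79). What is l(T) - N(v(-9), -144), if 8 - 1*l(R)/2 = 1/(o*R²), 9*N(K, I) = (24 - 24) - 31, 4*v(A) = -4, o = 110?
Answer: 35707696/1841895 ≈ 19.386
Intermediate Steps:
T = 61/109 ≈ 0.55963
v(A) = -1 (v(A) = (¼)*(-4) = -1)
N(K, I) = -31/9 (N(K, I) = ((24 - 24) - 31)/9 = (0 - 31)/9 = (⅑)*(-31) = -31/9)
l(R) = 16 - 1/(55*R²) (l(R) = 16 - 2*1/(110*R²) = 16 - 1/(55*R²))
l(T) - N(v(-9), -144) = (16 - 1/(55*(61/109)²)) - 1*(-31/9) = (16 - 1/55*11881/3721) + 31/9 = (16 - 11881/204655) + 31/9 = 3262599/204655 + 31/9 = 35707696/1841895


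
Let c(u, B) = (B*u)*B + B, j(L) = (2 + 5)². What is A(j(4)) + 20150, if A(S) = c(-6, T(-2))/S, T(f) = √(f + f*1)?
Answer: 987374/49 + 2*I/49 ≈ 20151.0 + 0.040816*I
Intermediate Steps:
j(L) = 49 (j(L) = 7² = 49)
T(f) = √2*√f (T(f) = √(f + f) = √(2*f) = √2*√f)
c(u, B) = B + u*B² (c(u, B) = u*B² + B = B + u*B²)
A(S) = 2*I*(1 - 12*I)/S (A(S) = ((√2*√(-2))*(1 + (√2*√(-2))*(-6)))/S = ((√2*(I*√2))*(1 + (√2*(I*√2))*(-6)))/S = ((2*I)*(1 + (2*I)*(-6)))/S = ((2*I)*(1 - 12*I))/S = (2*I*(1 - 12*I))/S = 2*I*(1 - 12*I)/S)
A(j(4)) + 20150 = 2*(12 + I)/49 + 20150 = 2*(1/49)*(12 + I) + 20150 = (24/49 + 2*I/49) + 20150 = 987374/49 + 2*I/49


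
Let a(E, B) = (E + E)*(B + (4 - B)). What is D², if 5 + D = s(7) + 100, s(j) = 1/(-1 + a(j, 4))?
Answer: 27311076/3025 ≈ 9028.5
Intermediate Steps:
a(E, B) = 8*E (a(E, B) = (2*E)*4 = 8*E)
s(j) = 1/(-1 + 8*j)
D = 5226/55 (D = -5 + (1/(-1 + 8*7) + 100) = -5 + (1/(-1 + 56) + 100) = -5 + (1/55 + 100) = -5 + 5501/55 = 5226/55 ≈ 95.018)
D² = (5226/55)² = 27311076/3025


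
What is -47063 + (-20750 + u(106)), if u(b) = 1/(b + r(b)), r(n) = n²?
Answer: -769135045/11342 ≈ -67813.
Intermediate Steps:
u(b) = 1/(b + b²)
-47063 + (-20750 + u(106)) = -47063 + (-20750 + 1/(106*(1 + 106))) = -47063 + (-20750 + (1/106)/107) = -47063 + (-20750 + (1/106)*(1/107)) = -47063 + (-20750 + 1/11342) = -47063 - 235346499/11342 = -769135045/11342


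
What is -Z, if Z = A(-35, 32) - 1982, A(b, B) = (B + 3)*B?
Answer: 862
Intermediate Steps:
A(b, B) = B*(3 + B) (A(b, B) = (3 + B)*B = B*(3 + B))
Z = -862 (Z = 32*(3 + 32) - 1982 = 32*35 - 1982 = 1120 - 1982 = -862)
-Z = -1*(-862) = 862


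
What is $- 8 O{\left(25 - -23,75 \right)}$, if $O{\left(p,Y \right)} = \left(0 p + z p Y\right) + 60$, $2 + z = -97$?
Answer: $2850720$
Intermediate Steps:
$z = -99$ ($z = -2 - 97 = -99$)
$O{\left(p,Y \right)} = 60 - 99 Y p$ ($O{\left(p,Y \right)} = \left(0 p + - 99 p Y\right) + 60 = \left(0 - 99 Y p\right) + 60 = - 99 Y p + 60 = 60 - 99 Y p$)
$- 8 O{\left(25 - -23,75 \right)} = - 8 \left(60 - 7425 \left(25 - -23\right)\right) = - 8 \left(60 - 7425 \left(25 + 23\right)\right) = - 8 \left(60 - 7425 \cdot 48\right) = - 8 \left(60 - 356400\right) = \left(-8\right) \left(-356340\right) = 2850720$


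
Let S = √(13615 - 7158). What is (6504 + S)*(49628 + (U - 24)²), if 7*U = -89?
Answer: 16245827784/49 + 2497821*√6457/49 ≈ 3.3564e+8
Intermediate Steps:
U = -89/7 (U = (⅐)*(-89) = -89/7 ≈ -12.714)
S = √6457 ≈ 80.355
(6504 + S)*(49628 + (U - 24)²) = (6504 + √6457)*(49628 + (-89/7 - 24)²) = (6504 + √6457)*(49628 + (-257/7)²) = (6504 + √6457)*(49628 + 66049/49) = (6504 + √6457)*(2497821/49) = 16245827784/49 + 2497821*√6457/49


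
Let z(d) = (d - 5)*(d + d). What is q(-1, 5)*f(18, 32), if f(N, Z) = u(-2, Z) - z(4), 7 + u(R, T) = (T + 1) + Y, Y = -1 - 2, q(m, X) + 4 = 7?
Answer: 93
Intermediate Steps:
q(m, X) = 3 (q(m, X) = -4 + 7 = 3)
Y = -3
z(d) = 2*d*(-5 + d) (z(d) = (-5 + d)*(2*d) = 2*d*(-5 + d))
u(R, T) = -9 + T (u(R, T) = -7 + ((T + 1) - 3) = -7 + ((1 + T) - 3) = -7 + (-2 + T) = -9 + T)
f(N, Z) = -1 + Z (f(N, Z) = (-9 + Z) - 2*4*(-5 + 4) = (-9 + Z) - 2*4*(-1) = (-9 + Z) - 1*(-8) = (-9 + Z) + 8 = -1 + Z)
q(-1, 5)*f(18, 32) = 3*(-1 + 32) = 3*31 = 93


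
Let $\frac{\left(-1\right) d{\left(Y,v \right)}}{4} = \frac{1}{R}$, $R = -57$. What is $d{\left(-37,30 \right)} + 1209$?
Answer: $\frac{68917}{57} \approx 1209.1$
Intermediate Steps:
$d{\left(Y,v \right)} = \frac{4}{57}$ ($d{\left(Y,v \right)} = - \frac{4}{-57} = \left(-4\right) \left(- \frac{1}{57}\right) = \frac{4}{57}$)
$d{\left(-37,30 \right)} + 1209 = \frac{4}{57} + 1209 = \frac{68917}{57}$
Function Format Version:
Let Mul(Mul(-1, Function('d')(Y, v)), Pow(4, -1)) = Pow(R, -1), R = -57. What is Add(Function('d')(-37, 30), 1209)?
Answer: Rational(68917, 57) ≈ 1209.1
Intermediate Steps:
Function('d')(Y, v) = Rational(4, 57) (Function('d')(Y, v) = Mul(-4, Pow(-57, -1)) = Mul(-4, Rational(-1, 57)) = Rational(4, 57))
Add(Function('d')(-37, 30), 1209) = Add(Rational(4, 57), 1209) = Rational(68917, 57)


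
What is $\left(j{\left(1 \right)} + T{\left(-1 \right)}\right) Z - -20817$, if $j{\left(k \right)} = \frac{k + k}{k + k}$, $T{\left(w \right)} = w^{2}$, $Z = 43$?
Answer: $20903$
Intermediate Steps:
$j{\left(k \right)} = 1$ ($j{\left(k \right)} = \frac{2 k}{2 k} = 2 k \frac{1}{2 k} = 1$)
$\left(j{\left(1 \right)} + T{\left(-1 \right)}\right) Z - -20817 = \left(1 + \left(-1\right)^{2}\right) 43 - -20817 = \left(1 + 1\right) 43 + 20817 = 2 \cdot 43 + 20817 = 86 + 20817 = 20903$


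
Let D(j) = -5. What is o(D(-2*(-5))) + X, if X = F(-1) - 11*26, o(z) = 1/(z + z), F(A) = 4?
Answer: -2821/10 ≈ -282.10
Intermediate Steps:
o(z) = 1/(2*z)
X = -282 (X = 4 - 11*26 = 4 - 286 = -282)
o(D(-2*(-5))) + X = (½)/(-5) - 282 = (½)*(-⅕) - 282 = -⅒ - 282 = -2821/10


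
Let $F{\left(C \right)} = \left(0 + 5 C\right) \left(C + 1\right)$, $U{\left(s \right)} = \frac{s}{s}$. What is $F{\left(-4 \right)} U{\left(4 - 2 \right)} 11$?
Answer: $660$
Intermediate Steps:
$U{\left(s \right)} = 1$
$F{\left(C \right)} = 5 C \left(1 + C\right)$
$F{\left(-4 \right)} U{\left(4 - 2 \right)} 11 = 5 \left(-4\right) \left(1 - 4\right) 1 \cdot 11 = 5 \left(-4\right) \left(-3\right) 1 \cdot 11 = 60 \cdot 1 \cdot 11 = 60 \cdot 11 = 660$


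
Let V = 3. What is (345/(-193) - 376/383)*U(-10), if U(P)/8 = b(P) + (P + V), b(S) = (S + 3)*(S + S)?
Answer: -217803992/73919 ≈ -2946.5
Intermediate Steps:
b(S) = 2*S*(3 + S) (b(S) = (3 + S)*(2*S) = 2*S*(3 + S))
U(P) = 24 + 8*P + 16*P*(3 + P) (U(P) = 8*(2*P*(3 + P) + (P + 3)) = 8*(2*P*(3 + P) + (3 + P)) = 8*(3 + P + 2*P*(3 + P)) = 24 + 8*P + 16*P*(3 + P))
(345/(-193) - 376/383)*U(-10) = (345/(-193) - 376/383)*(24 + 16*(-10)² + 56*(-10)) = (345*(-1/193) - 376*1/383)*(24 + 16*100 - 560) = (-345/193 - 376/383)*(24 + 1600 - 560) = -204703/73919*1064 = -217803992/73919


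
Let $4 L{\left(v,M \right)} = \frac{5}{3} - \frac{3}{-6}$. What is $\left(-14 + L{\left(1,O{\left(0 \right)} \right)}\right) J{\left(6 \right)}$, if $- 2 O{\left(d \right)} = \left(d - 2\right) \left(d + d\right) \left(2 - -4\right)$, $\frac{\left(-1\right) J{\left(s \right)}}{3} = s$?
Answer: $\frac{969}{4} \approx 242.25$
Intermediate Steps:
$J{\left(s \right)} = - 3 s$
$O{\left(d \right)} = - 6 d \left(-2 + d\right)$ ($O{\left(d \right)} = - \frac{\left(d - 2\right) \left(d + d\right) \left(2 - -4\right)}{2} = - \frac{\left(-2 + d\right) 2 d \left(2 + 4\right)}{2} = - \frac{2 d \left(-2 + d\right) 6}{2} = - \frac{12 d \left(-2 + d\right)}{2} = - 6 d \left(-2 + d\right)$)
$L{\left(v,M \right)} = \frac{13}{24}$ ($L{\left(v,M \right)} = \frac{\frac{5}{3} - \frac{3}{-6}}{4} = \frac{5 \cdot \frac{1}{3} - - \frac{1}{2}}{4} = \frac{\frac{5}{3} + \frac{1}{2}}{4} = \frac{1}{4} \cdot \frac{13}{6} = \frac{13}{24}$)
$\left(-14 + L{\left(1,O{\left(0 \right)} \right)}\right) J{\left(6 \right)} = \left(-14 + \frac{13}{24}\right) \left(\left(-3\right) 6\right) = \left(- \frac{323}{24}\right) \left(-18\right) = \frac{969}{4}$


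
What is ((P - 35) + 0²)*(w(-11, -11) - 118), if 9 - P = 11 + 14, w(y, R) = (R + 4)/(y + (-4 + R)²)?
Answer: 1288209/214 ≈ 6019.7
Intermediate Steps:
w(y, R) = (4 + R)/(y + (-4 + R)²)
P = -16 (P = 9 - (11 + 14) = 9 - 1*25 = 9 - 25 = -16)
((P - 35) + 0²)*(w(-11, -11) - 118) = ((-16 - 35) + 0²)*((4 - 11)/(-11 + (-4 - 11)²) - 118) = (-51 + 0)*(-7/(-11 + (-15)²) - 118) = -51*(-7/(-11 + 225) - 118) = -51*(-7/214 - 118) = -51*(-25259/214) = 1288209/214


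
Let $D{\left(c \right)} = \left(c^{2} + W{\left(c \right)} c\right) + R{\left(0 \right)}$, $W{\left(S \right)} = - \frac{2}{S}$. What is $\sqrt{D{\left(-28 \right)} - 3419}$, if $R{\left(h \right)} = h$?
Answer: $3 i \sqrt{293} \approx 51.352 i$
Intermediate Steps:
$D{\left(c \right)} = -2 + c^{2}$ ($D{\left(c \right)} = \left(c^{2} + - \frac{2}{c} c\right) + 0 = \left(c^{2} - 2\right) + 0 = \left(-2 + c^{2}\right) + 0 = -2 + c^{2}$)
$\sqrt{D{\left(-28 \right)} - 3419} = \sqrt{\left(-2 + \left(-28\right)^{2}\right) - 3419} = \sqrt{\left(-2 + 784\right) - 3419} = \sqrt{782 - 3419} = \sqrt{-2637} = 3 i \sqrt{293}$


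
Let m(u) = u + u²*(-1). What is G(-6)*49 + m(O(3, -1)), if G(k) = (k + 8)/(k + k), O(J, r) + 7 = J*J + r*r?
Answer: -85/6 ≈ -14.167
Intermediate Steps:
O(J, r) = -7 + J² + r² (O(J, r) = -7 + (J*J + r*r) = -7 + (J² + r²) = -7 + J² + r²)
G(k) = (8 + k)/(2*k) (G(k) = (8 + k)/((2*k)) = (8 + k)*(1/(2*k)) = (8 + k)/(2*k))
m(u) = u - u²
G(-6)*49 + m(O(3, -1)) = ((½)*(8 - 6)/(-6))*49 + (-7 + 3² + (-1)²)*(1 - (-7 + 3² + (-1)²)) = ((½)*(-⅙)*2)*49 + (-7 + 9 + 1)*(1 - (-7 + 9 + 1)) = -⅙*49 + 3*(1 - 1*3) = -49/6 + 3*(1 - 3) = -49/6 + 3*(-2) = -49/6 - 6 = -85/6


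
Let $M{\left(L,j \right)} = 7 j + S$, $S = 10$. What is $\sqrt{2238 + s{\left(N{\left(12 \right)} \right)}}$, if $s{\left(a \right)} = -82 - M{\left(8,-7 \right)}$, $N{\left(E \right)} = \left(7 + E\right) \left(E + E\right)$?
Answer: $\sqrt{2195} \approx 46.851$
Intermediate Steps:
$N{\left(E \right)} = 2 E \left(7 + E\right)$ ($N{\left(E \right)} = \left(7 + E\right) 2 E = 2 E \left(7 + E\right)$)
$M{\left(L,j \right)} = 10 + 7 j$ ($M{\left(L,j \right)} = 7 j + 10 = 10 + 7 j$)
$s{\left(a \right)} = -43$ ($s{\left(a \right)} = -82 - \left(10 + 7 \left(-7\right)\right) = -82 - \left(10 - 49\right) = -82 - -39 = -82 + 39 = -43$)
$\sqrt{2238 + s{\left(N{\left(12 \right)} \right)}} = \sqrt{2238 - 43} = \sqrt{2195}$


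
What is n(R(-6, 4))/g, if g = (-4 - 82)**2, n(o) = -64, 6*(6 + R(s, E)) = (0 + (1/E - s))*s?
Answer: -16/1849 ≈ -0.0086533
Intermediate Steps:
R(s, E) = -6 + s*(1/E - s)/6 (R(s, E) = -6 + ((0 + (1/E - s))*s)/6 = -6 + ((1/E - s)*s)/6 = -6 + (s*(1/E - s))/6 = -6 + s*(1/E - s)/6)
g = 7396 (g = (-86)**2 = 7396)
n(R(-6, 4))/g = -64/7396 = -64*1/7396 = -16/1849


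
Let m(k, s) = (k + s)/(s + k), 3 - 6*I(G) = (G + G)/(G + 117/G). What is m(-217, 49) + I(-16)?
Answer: 2845/2238 ≈ 1.2712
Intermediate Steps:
I(G) = ½ - G/(3*(G + 117/G)) (I(G) = ½ - (G + G)/(6*(G + 117/G)) = ½ - 2*G/(6*(G + 117/G)) = ½ - G/(3*(G + 117/G)))
m(k, s) = 1 (m(k, s) = (k + s)/(k + s) = 1)
m(-217, 49) + I(-16) = 1 + (351 + (-16)²)/(6*(117 + (-16)²)) = 1 + (351 + 256)/(6*(117 + 256)) = 1 + (⅙)*607/373 = 1 + (⅙)*(1/373)*607 = 1 + 607/2238 = 2845/2238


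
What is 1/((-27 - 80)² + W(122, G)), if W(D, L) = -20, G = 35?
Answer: 1/11429 ≈ 8.7497e-5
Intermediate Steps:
1/((-27 - 80)² + W(122, G)) = 1/((-27 - 80)² - 20) = 1/((-107)² - 20) = 1/(11449 - 20) = 1/11429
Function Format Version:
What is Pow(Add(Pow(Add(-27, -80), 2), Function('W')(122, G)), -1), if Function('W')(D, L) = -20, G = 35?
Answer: Rational(1, 11429) ≈ 8.7497e-5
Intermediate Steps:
Pow(Add(Pow(Add(-27, -80), 2), Function('W')(122, G)), -1) = Pow(Add(Pow(Add(-27, -80), 2), -20), -1) = Pow(Add(Pow(-107, 2), -20), -1) = Pow(Add(11449, -20), -1) = Pow(11429, -1) = Rational(1, 11429)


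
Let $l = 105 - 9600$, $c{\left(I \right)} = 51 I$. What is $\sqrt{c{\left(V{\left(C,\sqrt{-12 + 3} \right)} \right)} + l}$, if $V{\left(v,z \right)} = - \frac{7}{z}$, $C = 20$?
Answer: $\sqrt{-9495 + 119 i} \approx 0.6106 + 97.444 i$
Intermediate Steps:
$l = -9495$ ($l = 105 - 9600 = -9495$)
$\sqrt{c{\left(V{\left(C,\sqrt{-12 + 3} \right)} \right)} + l} = \sqrt{51 \left(- \frac{7}{\sqrt{-12 + 3}}\right) - 9495} = \sqrt{51 \left(- \frac{7}{\sqrt{-9}}\right) - 9495} = \sqrt{51 \left(- \frac{7}{3 i}\right) - 9495} = \sqrt{51 \left(- 7 \left(- \frac{i}{3}\right)\right) - 9495} = \sqrt{51 \frac{7 i}{3} - 9495} = \sqrt{119 i - 9495} = \sqrt{-9495 + 119 i}$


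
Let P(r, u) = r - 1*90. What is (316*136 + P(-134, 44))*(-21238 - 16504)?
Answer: -1613545984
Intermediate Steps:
P(r, u) = -90 + r (P(r, u) = r - 90 = -90 + r)
(316*136 + P(-134, 44))*(-21238 - 16504) = (316*136 + (-90 - 134))*(-21238 - 16504) = (42976 - 224)*(-37742) = 42752*(-37742) = -1613545984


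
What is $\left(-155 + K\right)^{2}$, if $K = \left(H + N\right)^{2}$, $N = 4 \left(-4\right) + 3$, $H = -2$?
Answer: $4900$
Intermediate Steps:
$N = -13$ ($N = -16 + 3 = -13$)
$K = 225$ ($K = \left(-2 - 13\right)^{2} = \left(-15\right)^{2} = 225$)
$\left(-155 + K\right)^{2} = \left(-155 + 225\right)^{2} = 70^{2} = 4900$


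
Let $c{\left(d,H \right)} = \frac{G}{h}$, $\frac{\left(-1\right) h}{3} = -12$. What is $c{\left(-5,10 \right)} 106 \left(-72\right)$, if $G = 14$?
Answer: $-2968$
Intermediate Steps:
$h = 36$ ($h = \left(-3\right) \left(-12\right) = 36$)
$c{\left(d,H \right)} = \frac{7}{18}$ ($c{\left(d,H \right)} = \frac{14}{36} = 14 \cdot \frac{1}{36} = \frac{7}{18}$)
$c{\left(-5,10 \right)} 106 \left(-72\right) = \frac{7}{18} \cdot 106 \left(-72\right) = \frac{371}{9} \left(-72\right) = -2968$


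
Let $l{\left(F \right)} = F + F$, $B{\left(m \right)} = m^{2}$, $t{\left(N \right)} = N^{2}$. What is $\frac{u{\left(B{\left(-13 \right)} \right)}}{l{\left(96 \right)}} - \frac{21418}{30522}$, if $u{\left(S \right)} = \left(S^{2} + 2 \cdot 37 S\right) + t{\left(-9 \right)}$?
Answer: $\frac{52158625}{244176} \approx 213.61$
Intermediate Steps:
$u{\left(S \right)} = 81 + S^{2} + 74 S$ ($u{\left(S \right)} = \left(S^{2} + 2 \cdot 37 S\right) + \left(-9\right)^{2} = \left(S^{2} + 74 S\right) + 81 = 81 + S^{2} + 74 S$)
$l{\left(F \right)} = 2 F$
$\frac{u{\left(B{\left(-13 \right)} \right)}}{l{\left(96 \right)}} - \frac{21418}{30522} = \frac{81 + \left(\left(-13\right)^{2}\right)^{2} + 74 \left(-13\right)^{2}}{2 \cdot 96} - \frac{21418}{30522} = \frac{81 + 169^{2} + 74 \cdot 169}{192} - \frac{10709}{15261} = \left(81 + 28561 + 12506\right) \frac{1}{192} - \frac{10709}{15261} = 41148 \cdot \frac{1}{192} - \frac{10709}{15261} = \frac{3429}{16} - \frac{10709}{15261} = \frac{52158625}{244176}$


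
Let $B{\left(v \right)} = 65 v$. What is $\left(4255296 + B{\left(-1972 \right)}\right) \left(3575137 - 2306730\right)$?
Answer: $5234862824212$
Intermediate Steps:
$\left(4255296 + B{\left(-1972 \right)}\right) \left(3575137 - 2306730\right) = \left(4255296 + 65 \left(-1972\right)\right) \left(3575137 - 2306730\right) = \left(4255296 - 128180\right) 1268407 = 4127116 \cdot 1268407 = 5234862824212$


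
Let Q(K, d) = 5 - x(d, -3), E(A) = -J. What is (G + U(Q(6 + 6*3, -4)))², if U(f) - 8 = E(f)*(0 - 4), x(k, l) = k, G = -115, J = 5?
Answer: 7569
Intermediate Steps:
E(A) = -5 (E(A) = -1*5 = -5)
Q(K, d) = 5 - d
U(f) = 28 (U(f) = 8 - 5*(0 - 4) = 8 - 5*(-4) = 8 + 20 = 28)
(G + U(Q(6 + 6*3, -4)))² = (-115 + 28)² = (-87)² = 7569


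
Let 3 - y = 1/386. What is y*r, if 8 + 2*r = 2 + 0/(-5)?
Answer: -3471/386 ≈ -8.9922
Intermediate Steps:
r = -3 (r = -4 + (2 + 0/(-5))/2 = -4 + (2 + 0*(-⅕))/2 = -4 + (2 + 0)/2 = -4 + (½)*2 = -4 + 1 = -3)
y = 1157/386 (y = 3 - 1/386 = 1157/386 ≈ 2.9974)
y*r = (1157/386)*(-3) = -3471/386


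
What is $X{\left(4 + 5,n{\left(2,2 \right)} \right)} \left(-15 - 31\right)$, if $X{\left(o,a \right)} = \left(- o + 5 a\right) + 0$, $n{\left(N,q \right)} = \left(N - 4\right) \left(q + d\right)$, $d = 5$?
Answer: $3634$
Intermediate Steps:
$n{\left(N,q \right)} = \left(-4 + N\right) \left(5 + q\right)$ ($n{\left(N,q \right)} = \left(N - 4\right) \left(q + 5\right) = \left(-4 + N\right) \left(5 + q\right)$)
$X{\left(o,a \right)} = - o + 5 a$
$X{\left(4 + 5,n{\left(2,2 \right)} \right)} \left(-15 - 31\right) = \left(- (4 + 5) + 5 \left(-20 - 8 + 5 \cdot 2 + 2 \cdot 2\right)\right) \left(-15 - 31\right) = \left(\left(-1\right) 9 + 5 \left(-20 - 8 + 10 + 4\right)\right) \left(-15 - 31\right) = \left(-9 + 5 \left(-14\right)\right) \left(-46\right) = \left(-9 - 70\right) \left(-46\right) = \left(-79\right) \left(-46\right) = 3634$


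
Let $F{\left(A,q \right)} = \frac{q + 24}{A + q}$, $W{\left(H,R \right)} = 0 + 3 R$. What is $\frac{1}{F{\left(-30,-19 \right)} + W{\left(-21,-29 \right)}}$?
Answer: $- \frac{49}{4268} \approx -0.011481$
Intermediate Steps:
$W{\left(H,R \right)} = 3 R$
$F{\left(A,q \right)} = \frac{24 + q}{A + q}$
$\frac{1}{F{\left(-30,-19 \right)} + W{\left(-21,-29 \right)}} = \frac{1}{\frac{24 - 19}{-30 - 19} + 3 \left(-29\right)} = \frac{1}{\frac{1}{-49} \cdot 5 - 87} = \frac{1}{\left(- \frac{1}{49}\right) 5 - 87} = \frac{1}{- \frac{5}{49} - 87} = \frac{1}{- \frac{4268}{49}} = - \frac{49}{4268}$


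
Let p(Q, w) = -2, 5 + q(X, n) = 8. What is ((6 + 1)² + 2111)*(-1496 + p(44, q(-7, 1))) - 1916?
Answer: -3237596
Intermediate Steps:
q(X, n) = 3 (q(X, n) = -5 + 8 = 3)
((6 + 1)² + 2111)*(-1496 + p(44, q(-7, 1))) - 1916 = ((6 + 1)² + 2111)*(-1496 - 2) - 1916 = (7² + 2111)*(-1498) - 1916 = (49 + 2111)*(-1498) - 1916 = 2160*(-1498) - 1916 = -3235680 - 1916 = -3237596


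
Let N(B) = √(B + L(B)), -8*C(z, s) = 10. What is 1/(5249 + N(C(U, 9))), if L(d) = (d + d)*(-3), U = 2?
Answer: 2/10503 ≈ 0.00019042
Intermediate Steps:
C(z, s) = -5/4 (C(z, s) = -⅛*10 = -5/4)
L(d) = -6*d (L(d) = (2*d)*(-3) = -6*d)
N(B) = √5*√(-B) (N(B) = √(B - 6*B) = √(-5*B) = √5*√(-B))
1/(5249 + N(C(U, 9))) = 1/(5249 + √5*√(-1*(-5/4))) = 1/(5249 + √5*√(5/4)) = 1/(5249 + √5*(√5/2)) = 1/(5249 + 5/2) = 1/(10503/2) = 2/10503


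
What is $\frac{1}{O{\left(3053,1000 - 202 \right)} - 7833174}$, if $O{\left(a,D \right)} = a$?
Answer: $- \frac{1}{7830121} \approx -1.2771 \cdot 10^{-7}$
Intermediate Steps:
$\frac{1}{O{\left(3053,1000 - 202 \right)} - 7833174} = \frac{1}{3053 - 7833174} = \frac{1}{-7830121} = - \frac{1}{7830121}$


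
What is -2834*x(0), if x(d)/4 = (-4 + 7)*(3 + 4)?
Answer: -238056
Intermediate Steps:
x(d) = 84 (x(d) = 4*((-4 + 7)*(3 + 4)) = 4*(3*7) = 4*21 = 84)
-2834*x(0) = -2834*84 = -238056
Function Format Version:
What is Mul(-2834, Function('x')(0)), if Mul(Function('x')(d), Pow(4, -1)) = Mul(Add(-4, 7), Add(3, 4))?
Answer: -238056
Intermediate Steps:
Function('x')(d) = 84 (Function('x')(d) = Mul(4, Mul(Add(-4, 7), Add(3, 4))) = Mul(4, Mul(3, 7)) = Mul(4, 21) = 84)
Mul(-2834, Function('x')(0)) = Mul(-2834, 84) = -238056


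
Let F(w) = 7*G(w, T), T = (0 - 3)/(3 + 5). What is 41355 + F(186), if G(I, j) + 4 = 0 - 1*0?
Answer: 41327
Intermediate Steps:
T = -3/8 ≈ -0.37500
G(I, j) = -4 (G(I, j) = -4 + (0 - 1*0) = -4 + (0 + 0) = -4 + 0 = -4)
F(w) = -28 (F(w) = 7*(-4) = -28)
41355 + F(186) = 41355 - 28 = 41327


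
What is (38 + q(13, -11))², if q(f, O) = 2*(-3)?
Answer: 1024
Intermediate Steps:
q(f, O) = -6
(38 + q(13, -11))² = (38 - 6)² = 32² = 1024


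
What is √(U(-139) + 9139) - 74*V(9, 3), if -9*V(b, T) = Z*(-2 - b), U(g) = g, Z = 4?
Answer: -3256/9 + 30*√10 ≈ -266.91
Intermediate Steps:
V(b, T) = 8/9 + 4*b/9 (V(b, T) = -4*(-2 - b)/9 = -(-8 - 4*b)/9 = 8/9 + 4*b/9)
√(U(-139) + 9139) - 74*V(9, 3) = √(-139 + 9139) - 74*(8/9 + (4/9)*9) = √9000 - 74*(8/9 + 4) = 30*√10 - 74*44/9 = 30*√10 - 3256/9 = -3256/9 + 30*√10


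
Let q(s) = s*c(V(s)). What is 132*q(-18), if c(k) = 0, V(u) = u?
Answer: 0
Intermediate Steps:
q(s) = 0 (q(s) = s*0 = 0)
132*q(-18) = 132*0 = 0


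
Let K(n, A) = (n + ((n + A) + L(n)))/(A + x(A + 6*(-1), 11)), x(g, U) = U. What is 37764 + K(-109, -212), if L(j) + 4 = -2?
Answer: 7591000/201 ≈ 37766.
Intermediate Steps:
L(j) = -6 (L(j) = -4 - 2 = -6)
K(n, A) = (-6 + A + 2*n)/(11 + A) (K(n, A) = (n + ((n + A) - 6))/(A + 11) = (n + ((A + n) - 6))/(11 + A) = (n + (-6 + A + n))/(11 + A) = (-6 + A + 2*n)/(11 + A))
37764 + K(-109, -212) = 37764 + (-6 - 212 + 2*(-109))/(11 - 212) = 37764 + (-6 - 212 - 218)/(-201) = 37764 - 1/201*(-436) = 37764 + 436/201 = 7591000/201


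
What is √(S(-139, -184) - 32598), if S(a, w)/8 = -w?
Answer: I*√31126 ≈ 176.43*I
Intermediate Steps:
S(a, w) = -8*w (S(a, w) = 8*(-w) = -8*w)
√(S(-139, -184) - 32598) = √(-8*(-184) - 32598) = √(1472 - 32598) = √(-31126) = I*√31126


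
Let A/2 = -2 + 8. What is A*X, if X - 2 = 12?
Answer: 168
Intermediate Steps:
X = 14 (X = 2 + 12 = 14)
A = 12 (A = 2*(-2 + 8) = 2*6 = 12)
A*X = 12*14 = 168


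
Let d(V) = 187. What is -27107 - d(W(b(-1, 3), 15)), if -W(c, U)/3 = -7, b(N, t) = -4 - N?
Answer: -27294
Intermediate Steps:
W(c, U) = 21 (W(c, U) = -3*(-7) = 21)
-27107 - d(W(b(-1, 3), 15)) = -27107 - 1*187 = -27107 - 187 = -27294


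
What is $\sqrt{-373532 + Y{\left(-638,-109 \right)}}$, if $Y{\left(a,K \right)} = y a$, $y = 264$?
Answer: $2 i \sqrt{135491} \approx 736.18 i$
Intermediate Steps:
$Y{\left(a,K \right)} = 264 a$
$\sqrt{-373532 + Y{\left(-638,-109 \right)}} = \sqrt{-373532 + 264 \left(-638\right)} = \sqrt{-373532 - 168432} = \sqrt{-541964} = 2 i \sqrt{135491}$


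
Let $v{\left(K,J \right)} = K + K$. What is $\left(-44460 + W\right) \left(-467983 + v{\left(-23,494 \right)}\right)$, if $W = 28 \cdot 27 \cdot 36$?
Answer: $8070692076$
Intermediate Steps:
$W = 27216$ ($W = 756 \cdot 36 = 27216$)
$v{\left(K,J \right)} = 2 K$
$\left(-44460 + W\right) \left(-467983 + v{\left(-23,494 \right)}\right) = \left(-44460 + 27216\right) \left(-467983 + 2 \left(-23\right)\right) = - 17244 \left(-467983 - 46\right) = \left(-17244\right) \left(-468029\right) = 8070692076$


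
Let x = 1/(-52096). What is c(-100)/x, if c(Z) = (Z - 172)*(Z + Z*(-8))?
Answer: 9919078400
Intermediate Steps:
x = -1/52096 ≈ -1.9195e-5
c(Z) = -7*Z*(-172 + Z) (c(Z) = (-172 + Z)*(Z - 8*Z) = (-172 + Z)*(-7*Z) = -7*Z*(-172 + Z))
c(-100)/x = (7*(-100)*(172 - 1*(-100)))/(-1/52096) = (7*(-100)*(172 + 100))*(-52096) = (7*(-100)*272)*(-52096) = -190400*(-52096) = 9919078400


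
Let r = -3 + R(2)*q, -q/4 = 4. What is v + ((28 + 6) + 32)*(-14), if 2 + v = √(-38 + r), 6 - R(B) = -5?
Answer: -926 + I*√217 ≈ -926.0 + 14.731*I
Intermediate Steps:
q = -16 (q = -4*4 = -16)
R(B) = 11 (R(B) = 6 - 1*(-5) = 6 + 5 = 11)
r = -179 (r = -3 + 11*(-16) = -3 - 176 = -179)
v = -2 + I*√217 (v = -2 + √(-38 - 179) = -2 + √(-217) = -2 + I*√217 ≈ -2.0 + 14.731*I)
v + ((28 + 6) + 32)*(-14) = (-2 + I*√217) + ((28 + 6) + 32)*(-14) = (-2 + I*√217) + (34 + 32)*(-14) = (-2 + I*√217) + 66*(-14) = (-2 + I*√217) - 924 = -926 + I*√217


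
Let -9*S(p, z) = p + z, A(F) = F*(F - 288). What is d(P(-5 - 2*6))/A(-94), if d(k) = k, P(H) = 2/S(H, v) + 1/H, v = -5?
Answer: 71/3357398 ≈ 2.1147e-5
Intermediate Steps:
A(F) = F*(-288 + F)
S(p, z) = -p/9 - z/9 (S(p, z) = -(p + z)/9 = -p/9 - z/9)
P(H) = 1/H + 2/(5/9 - H/9) (P(H) = 2/(-H/9 - ⅑*(-5)) + 1/H = 2/(-H/9 + 5/9) + 1/H = 2/(5/9 - H/9) + 1/H = 1/H + 2/(5/9 - H/9))
d(P(-5 - 2*6))/A(-94) = ((-5 - 17*(-5 - 2*6))/((-5 - 2*6)*(-5 + (-5 - 2*6))))/((-94*(-288 - 94))) = ((-5 - 17*(-5 - 12))/((-5 - 12)*(-5 + (-5 - 12))))/((-94*(-382))) = ((-5 - 17*(-17))/((-17)*(-5 - 17)))/35908 = -1/17*(-5 + 289)/(-22)*(1/35908) = -1/17*(-1/22)*284*(1/35908) = (142/187)*(1/35908) = 71/3357398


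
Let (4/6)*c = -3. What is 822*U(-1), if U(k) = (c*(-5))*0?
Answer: 0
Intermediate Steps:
c = -9/2 (c = (3/2)*(-3) = -9/2 ≈ -4.5000)
U(k) = 0 (U(k) = -9/2*(-5)*0 = (45/2)*0 = 0)
822*U(-1) = 822*0 = 0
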